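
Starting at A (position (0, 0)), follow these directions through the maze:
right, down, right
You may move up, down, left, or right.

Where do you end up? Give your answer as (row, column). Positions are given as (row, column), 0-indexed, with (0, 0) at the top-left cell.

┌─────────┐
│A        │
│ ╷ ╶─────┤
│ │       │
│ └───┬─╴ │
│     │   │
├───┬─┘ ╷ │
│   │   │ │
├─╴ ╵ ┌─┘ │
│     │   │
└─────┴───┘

Following directions step by step:
Start: (0, 0)
  right: (0, 0) → (0, 1)
  down: (0, 1) → (1, 1)
  right: (1, 1) → (1, 2)
Final position: (1, 2)

Path taken:

┌─────────┐
│A ↓      │
│ ╷ ╶─────┤
│ │↳ B    │
│ └───┬─╴ │
│     │   │
├───┬─┘ ╷ │
│   │   │ │
├─╴ ╵ ┌─┘ │
│     │   │
└─────┴───┘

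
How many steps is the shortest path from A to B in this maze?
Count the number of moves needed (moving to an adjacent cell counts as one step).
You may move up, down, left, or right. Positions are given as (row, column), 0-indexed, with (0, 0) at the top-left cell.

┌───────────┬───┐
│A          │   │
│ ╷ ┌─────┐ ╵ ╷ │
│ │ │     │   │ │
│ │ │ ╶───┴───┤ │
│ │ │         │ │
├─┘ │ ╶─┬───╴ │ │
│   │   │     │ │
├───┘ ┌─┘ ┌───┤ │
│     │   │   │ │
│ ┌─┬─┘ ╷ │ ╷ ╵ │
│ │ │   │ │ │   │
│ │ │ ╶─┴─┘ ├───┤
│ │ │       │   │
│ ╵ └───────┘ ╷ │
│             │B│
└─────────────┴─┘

Using BFS to find shortest path:
Start: (0, 0), End: (7, 7)
Path found:
(0,0) → (0,1) → (0,2) → (0,3) → (0,4) → (0,5) → (1,5) → (1,6) → (0,6) → (0,7) → (1,7) → (2,7) → (3,7) → (4,7) → (5,7) → (5,6) → (4,6) → (4,5) → (5,5) → (6,5) → (6,4) → (6,3) → (6,2) → (5,2) → (5,3) → (4,3) → (4,4) → (3,4) → (3,5) → (3,6) → (2,6) → (2,5) → (2,4) → (2,3) → (2,2) → (3,2) → (4,2) → (4,1) → (4,0) → (5,0) → (6,0) → (7,0) → (7,1) → (7,2) → (7,3) → (7,4) → (7,5) → (7,6) → (6,6) → (6,7) → (7,7)
Number of steps: 50

Solution:

┌───────────┬───┐
│A → → → → ↓│↱ ↓│
│ ╷ ┌─────┐ ╵ ╷ │
│ │ │     │↳ ↑│↓│
│ │ │ ╶───┴───┤ │
│ │ │↓ ← ← ← ↰│↓│
├─┘ │ ╶─┬───╴ │ │
│   │↓  │↱ → ↑│↓│
├───┘ ┌─┘ ┌───┤ │
│↓ ← ↲│↱ ↑│↓ ↰│↓│
│ ┌─┬─┘ ╷ │ ╷ ╵ │
│↓│ │↱ ↑│ │↓│↑ ↲│
│ │ │ ╶─┴─┘ ├───┤
│↓│ │↑ ← ← ↲│↱ ↓│
│ ╵ └───────┘ ╷ │
│↳ → → → → → ↑│B│
└─────────────┴─┘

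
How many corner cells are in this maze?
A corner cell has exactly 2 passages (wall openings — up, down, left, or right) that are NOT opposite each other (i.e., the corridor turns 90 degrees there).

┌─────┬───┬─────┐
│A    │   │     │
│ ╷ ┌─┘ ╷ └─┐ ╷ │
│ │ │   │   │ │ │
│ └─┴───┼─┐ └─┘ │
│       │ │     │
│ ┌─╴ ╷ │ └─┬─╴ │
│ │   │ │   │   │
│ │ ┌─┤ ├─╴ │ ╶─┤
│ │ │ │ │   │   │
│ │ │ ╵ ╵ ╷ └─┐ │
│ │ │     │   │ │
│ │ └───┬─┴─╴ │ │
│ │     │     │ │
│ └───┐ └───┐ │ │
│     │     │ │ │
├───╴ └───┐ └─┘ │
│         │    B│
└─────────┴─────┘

Counting corner cells (2 non-opposite passages):
Total corners: 30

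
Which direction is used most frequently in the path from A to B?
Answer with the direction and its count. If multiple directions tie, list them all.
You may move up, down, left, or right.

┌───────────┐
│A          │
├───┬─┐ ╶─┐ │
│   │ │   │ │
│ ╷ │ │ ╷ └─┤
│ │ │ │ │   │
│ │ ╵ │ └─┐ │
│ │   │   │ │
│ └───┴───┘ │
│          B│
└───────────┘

Directions: right, right, right, down, right, down, right, down, down
Counts: {'right': 5, 'down': 4}
Most common: right (5 times)

Solution:

┌───────────┐
│A → → ↓    │
├───┬─┐ ╶─┐ │
│   │ │↳ ↓│ │
│ ╷ │ │ ╷ └─┤
│ │ │ │ │↳ ↓│
│ │ ╵ │ └─┐ │
│ │   │   │↓│
│ └───┴───┘ │
│          B│
└───────────┘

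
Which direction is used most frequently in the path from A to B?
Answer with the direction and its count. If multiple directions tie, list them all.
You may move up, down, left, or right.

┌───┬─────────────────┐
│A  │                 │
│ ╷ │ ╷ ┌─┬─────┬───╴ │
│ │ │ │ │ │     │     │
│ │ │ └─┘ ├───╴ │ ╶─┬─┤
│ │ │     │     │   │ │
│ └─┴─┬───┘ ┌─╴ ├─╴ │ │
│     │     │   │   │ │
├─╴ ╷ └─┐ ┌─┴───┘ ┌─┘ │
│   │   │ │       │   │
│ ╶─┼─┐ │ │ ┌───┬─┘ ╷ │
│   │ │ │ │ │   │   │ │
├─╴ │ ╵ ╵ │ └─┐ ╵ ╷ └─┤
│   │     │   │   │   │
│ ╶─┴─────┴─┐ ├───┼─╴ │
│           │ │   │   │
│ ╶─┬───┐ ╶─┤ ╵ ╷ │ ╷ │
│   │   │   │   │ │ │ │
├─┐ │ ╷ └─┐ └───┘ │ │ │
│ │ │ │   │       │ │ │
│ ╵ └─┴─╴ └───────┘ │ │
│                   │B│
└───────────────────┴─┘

Directions: down, down, down, right, down, left, down, right, down, left, down, down, right, down, down, right, right, right, right, right, right, right, right, up, up, up, right, down, down, down
Counts: {'down': 13, 'right': 12, 'left': 2, 'up': 3}
Most common: down (13 times)

Solution:

┌───┬─────────────────┐
│A  │                 │
│ ╷ │ ╷ ┌─┬─────┬───╴ │
│↓│ │ │ │ │     │     │
│ │ │ └─┘ ├───╴ │ ╶─┬─┤
│↓│ │     │     │   │ │
│ └─┴─┬───┘ ┌─╴ ├─╴ │ │
│↳ ↓  │     │   │   │ │
├─╴ ╷ └─┐ ┌─┴───┘ ┌─┘ │
│↓ ↲│   │ │       │   │
│ ╶─┼─┐ │ │ ┌───┬─┘ ╷ │
│↳ ↓│ │ │ │ │   │   │ │
├─╴ │ ╵ ╵ │ └─┐ ╵ ╷ └─┤
│↓ ↲│     │   │   │   │
│ ╶─┴─────┴─┐ ├───┼─╴ │
│↓          │ │   │↱ ↓│
│ ╶─┬───┐ ╶─┤ ╵ ╷ │ ╷ │
│↳ ↓│   │   │   │ │↑│↓│
├─┐ │ ╷ └─┐ └───┘ │ │ │
│ │↓│ │   │       │↑│↓│
│ ╵ └─┴─╴ └───────┘ │ │
│  ↳ → → → → → → → ↑│B│
└───────────────────┴─┘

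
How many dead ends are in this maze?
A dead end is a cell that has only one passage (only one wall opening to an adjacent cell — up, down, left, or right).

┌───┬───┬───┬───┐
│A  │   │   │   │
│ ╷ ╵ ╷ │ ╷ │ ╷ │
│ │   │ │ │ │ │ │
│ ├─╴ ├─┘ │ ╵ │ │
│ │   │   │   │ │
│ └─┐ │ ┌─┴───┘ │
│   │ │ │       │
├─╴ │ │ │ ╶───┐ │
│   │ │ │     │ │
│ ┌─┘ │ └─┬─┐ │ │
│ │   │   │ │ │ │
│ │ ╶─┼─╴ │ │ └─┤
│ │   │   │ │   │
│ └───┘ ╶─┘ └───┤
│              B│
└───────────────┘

Checking each cell for number of passages:

Dead ends found at positions:
  (1, 3)
  (2, 1)
  (5, 5)
  (5, 7)
  (6, 2)
  (6, 7)
  (7, 7)
Total dead ends: 7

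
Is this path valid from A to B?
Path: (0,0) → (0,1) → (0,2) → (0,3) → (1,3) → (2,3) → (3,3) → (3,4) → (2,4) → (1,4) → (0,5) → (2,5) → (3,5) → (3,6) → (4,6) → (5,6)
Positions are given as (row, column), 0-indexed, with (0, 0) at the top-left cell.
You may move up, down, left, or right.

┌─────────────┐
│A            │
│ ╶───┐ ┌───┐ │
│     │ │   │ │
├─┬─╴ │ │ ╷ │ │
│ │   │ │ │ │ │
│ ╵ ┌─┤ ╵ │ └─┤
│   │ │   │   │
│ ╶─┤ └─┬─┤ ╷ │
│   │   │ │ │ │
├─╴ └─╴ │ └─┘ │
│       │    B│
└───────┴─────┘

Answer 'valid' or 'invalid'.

Checking path validity:
Result: Invalid move at step 10: cannot move from (1, 4) to (0, 5).

invalid

Correct solution:

┌─────────────┐
│A → → ↓      │
│ ╶───┐ ┌───┐ │
│     │↓│↱ ↓│ │
├─┬─╴ │ │ ╷ │ │
│ │   │↓│↑│↓│ │
│ ╵ ┌─┤ ╵ │ └─┤
│   │ │↳ ↑│↳ ↓│
│ ╶─┤ └─┬─┤ ╷ │
│   │   │ │ │↓│
├─╴ └─╴ │ └─┘ │
│       │    B│
└───────┴─────┘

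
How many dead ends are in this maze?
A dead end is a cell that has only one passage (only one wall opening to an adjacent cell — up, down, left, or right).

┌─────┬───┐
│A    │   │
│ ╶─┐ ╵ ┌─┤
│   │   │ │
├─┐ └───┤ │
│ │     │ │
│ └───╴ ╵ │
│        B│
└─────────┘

Checking each cell for number of passages:

Dead ends found at positions:
  (0, 4)
  (1, 4)
  (2, 0)
Total dead ends: 3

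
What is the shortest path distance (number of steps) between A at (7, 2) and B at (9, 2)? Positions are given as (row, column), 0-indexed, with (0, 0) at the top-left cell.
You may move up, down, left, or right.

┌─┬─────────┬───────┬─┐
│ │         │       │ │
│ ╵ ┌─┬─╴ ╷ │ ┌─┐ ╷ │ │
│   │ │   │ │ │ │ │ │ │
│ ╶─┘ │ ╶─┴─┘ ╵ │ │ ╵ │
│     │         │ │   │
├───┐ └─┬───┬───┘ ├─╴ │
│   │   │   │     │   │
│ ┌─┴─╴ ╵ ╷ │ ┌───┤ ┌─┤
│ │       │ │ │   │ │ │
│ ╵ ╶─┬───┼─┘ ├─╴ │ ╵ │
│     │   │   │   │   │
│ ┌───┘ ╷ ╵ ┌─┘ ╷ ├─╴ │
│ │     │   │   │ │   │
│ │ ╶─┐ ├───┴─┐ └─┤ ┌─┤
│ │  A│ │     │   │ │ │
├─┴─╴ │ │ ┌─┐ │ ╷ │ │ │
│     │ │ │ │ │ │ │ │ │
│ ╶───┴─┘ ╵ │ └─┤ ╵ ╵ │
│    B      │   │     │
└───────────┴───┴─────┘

Finding path from (7, 2) to (9, 2):
Path: (7,2) → (8,2) → (8,1) → (8,0) → (9,0) → (9,1) → (9,2)
Distance: 6 steps

Solution:

┌─┬─────────┬───────┬─┐
│ │         │       │ │
│ ╵ ┌─┬─╴ ╷ │ ┌─┐ ╷ │ │
│   │ │   │ │ │ │ │ │ │
│ ╶─┘ │ ╶─┴─┘ ╵ │ │ ╵ │
│     │         │ │   │
├───┐ └─┬───┬───┘ ├─╴ │
│   │   │   │     │   │
│ ┌─┴─╴ ╵ ╷ │ ┌───┤ ┌─┤
│ │       │ │ │   │ │ │
│ ╵ ╶─┬───┼─┘ ├─╴ │ ╵ │
│     │   │   │   │   │
│ ┌───┘ ╷ ╵ ┌─┘ ╷ ├─╴ │
│ │     │   │   │ │   │
│ │ ╶─┐ ├───┴─┐ └─┤ ┌─┤
│ │  A│ │     │   │ │ │
├─┴─╴ │ │ ┌─┐ │ ╷ │ │ │
│↓ ← ↲│ │ │ │ │ │ │ │ │
│ ╶───┴─┘ ╵ │ └─┤ ╵ ╵ │
│↳ → B      │   │     │
└───────────┴───┴─────┘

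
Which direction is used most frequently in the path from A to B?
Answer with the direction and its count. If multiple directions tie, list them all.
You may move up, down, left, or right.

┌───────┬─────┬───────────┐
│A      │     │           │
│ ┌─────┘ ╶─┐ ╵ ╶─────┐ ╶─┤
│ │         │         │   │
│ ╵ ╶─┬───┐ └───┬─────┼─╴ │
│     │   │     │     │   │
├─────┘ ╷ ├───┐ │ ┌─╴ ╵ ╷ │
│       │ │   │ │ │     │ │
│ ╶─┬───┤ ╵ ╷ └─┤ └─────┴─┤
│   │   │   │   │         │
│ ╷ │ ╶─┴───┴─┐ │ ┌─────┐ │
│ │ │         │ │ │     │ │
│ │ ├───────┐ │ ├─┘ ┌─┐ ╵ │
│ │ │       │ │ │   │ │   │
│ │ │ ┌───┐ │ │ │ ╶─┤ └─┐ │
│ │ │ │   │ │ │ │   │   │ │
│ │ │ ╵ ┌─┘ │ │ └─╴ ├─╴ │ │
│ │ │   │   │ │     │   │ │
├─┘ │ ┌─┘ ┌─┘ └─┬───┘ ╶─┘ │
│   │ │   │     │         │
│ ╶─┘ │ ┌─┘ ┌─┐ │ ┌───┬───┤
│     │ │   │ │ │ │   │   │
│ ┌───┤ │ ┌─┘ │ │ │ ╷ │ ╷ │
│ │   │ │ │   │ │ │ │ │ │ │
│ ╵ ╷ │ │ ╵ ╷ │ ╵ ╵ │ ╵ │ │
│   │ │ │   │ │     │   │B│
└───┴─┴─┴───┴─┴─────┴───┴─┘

Directions: down, down, right, up, right, right, right, up, right, right, down, right, up, right, right, right, right, down, right, down, left, down, left, up, left, left, down, down, right, right, right, right, down, down, down, down, down, left, left, left, left, down, down, down, right, up, up, right, down, down, right, up, up, right, down, down
Counts: {'down': 20, 'right': 20, 'up': 8, 'left': 8}
Most common: down and right (tied at 20 times each)

Solution:

┌───────┬─────┬───────────┐
│A      │↱ → ↓│↱ → → → ↓  │
│ ┌─────┘ ╶─┐ ╵ ╶─────┐ ╶─┤
│↓│↱ → → ↑  │↳ ↑      │↳ ↓│
│ ╵ ╶─┬───┐ └───┬─────┼─╴ │
│↳ ↑  │   │     │↓ ← ↰│↓ ↲│
├─────┘ ╷ ├───┐ │ ┌─╴ ╵ ╷ │
│       │ │   │ │↓│  ↑ ↲│ │
│ ╶─┬───┤ ╵ ╷ └─┤ └─────┴─┤
│   │   │   │   │↳ → → → ↓│
│ ╷ │ ╶─┴───┴─┐ │ ┌─────┐ │
│ │ │         │ │ │     │↓│
│ │ ├───────┐ │ ├─┘ ┌─┐ ╵ │
│ │ │       │ │ │   │ │  ↓│
│ │ │ ┌───┐ │ │ │ ╶─┤ └─┐ │
│ │ │ │   │ │ │ │   │   │↓│
│ │ │ ╵ ┌─┘ │ │ └─╴ ├─╴ │ │
│ │ │   │   │ │     │   │↓│
├─┘ │ ┌─┘ ┌─┘ └─┬───┘ ╶─┘ │
│   │ │   │     │↓ ← ← ← ↲│
│ ╶─┘ │ ┌─┘ ┌─┐ │ ┌───┬───┤
│     │ │   │ │ │↓│↱ ↓│↱ ↓│
│ ┌───┤ │ ┌─┘ │ │ │ ╷ │ ╷ │
│ │   │ │ │   │ │↓│↑│↓│↑│↓│
│ ╵ ╷ │ │ ╵ ╷ │ ╵ ╵ │ ╵ │ │
│   │ │ │   │ │  ↳ ↑│↳ ↑│B│
└───┴─┴─┴───┴─┴─────┴───┴─┘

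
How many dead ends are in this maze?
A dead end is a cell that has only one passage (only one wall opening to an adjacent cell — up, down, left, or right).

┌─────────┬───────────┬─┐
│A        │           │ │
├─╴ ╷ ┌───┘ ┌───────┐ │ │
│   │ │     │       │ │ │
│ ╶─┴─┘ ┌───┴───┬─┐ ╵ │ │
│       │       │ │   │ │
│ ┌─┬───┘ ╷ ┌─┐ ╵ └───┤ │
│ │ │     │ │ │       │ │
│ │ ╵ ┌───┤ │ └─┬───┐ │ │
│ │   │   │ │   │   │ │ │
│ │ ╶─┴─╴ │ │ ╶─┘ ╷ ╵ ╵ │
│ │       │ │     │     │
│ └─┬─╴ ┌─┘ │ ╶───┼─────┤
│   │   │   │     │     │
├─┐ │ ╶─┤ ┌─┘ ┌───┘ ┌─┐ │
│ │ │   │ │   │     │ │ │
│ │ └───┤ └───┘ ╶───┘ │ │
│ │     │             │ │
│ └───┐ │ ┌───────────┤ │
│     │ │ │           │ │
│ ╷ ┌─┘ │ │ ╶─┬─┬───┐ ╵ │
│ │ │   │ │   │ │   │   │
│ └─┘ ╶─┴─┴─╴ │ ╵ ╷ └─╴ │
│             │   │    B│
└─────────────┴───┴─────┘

Checking each cell for number of passages:

Dead ends found at positions:
  (0, 0)
  (0, 4)
  (0, 11)
  (1, 2)
  (1, 6)
  (2, 8)
  (3, 1)
  (3, 6)
  (4, 3)
  (4, 7)
  (6, 8)
  (7, 0)
  (7, 3)
  (7, 5)
  (7, 10)
  (9, 2)
  (10, 1)
  (10, 4)
  (10, 7)
Total dead ends: 19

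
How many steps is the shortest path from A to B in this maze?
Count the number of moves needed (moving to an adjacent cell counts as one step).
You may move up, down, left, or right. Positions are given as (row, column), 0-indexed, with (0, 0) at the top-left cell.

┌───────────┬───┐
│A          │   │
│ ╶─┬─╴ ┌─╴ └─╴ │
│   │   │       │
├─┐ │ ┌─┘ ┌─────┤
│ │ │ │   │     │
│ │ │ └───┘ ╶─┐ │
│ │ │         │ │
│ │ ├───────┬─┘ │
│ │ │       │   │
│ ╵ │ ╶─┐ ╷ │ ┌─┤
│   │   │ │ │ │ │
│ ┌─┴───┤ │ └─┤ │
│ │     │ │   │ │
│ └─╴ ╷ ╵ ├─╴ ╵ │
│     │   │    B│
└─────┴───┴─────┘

Using BFS to find shortest path:
Start: (0, 0), End: (7, 7)
Path found:
(0,0) → (1,0) → (1,1) → (2,1) → (3,1) → (4,1) → (5,1) → (5,0) → (6,0) → (7,0) → (7,1) → (7,2) → (6,2) → (6,3) → (7,3) → (7,4) → (6,4) → (5,4) → (4,4) → (4,5) → (5,5) → (6,5) → (6,6) → (7,6) → (7,7)
Number of steps: 24

Solution:

┌───────────┬───┐
│A          │   │
│ ╶─┬─╴ ┌─╴ └─╴ │
│↳ ↓│   │       │
├─┐ │ ┌─┘ ┌─────┤
│ │↓│ │   │     │
│ │ │ └───┘ ╶─┐ │
│ │↓│         │ │
│ │ ├───────┬─┘ │
│ │↓│    ↱ ↓│   │
│ ╵ │ ╶─┐ ╷ │ ┌─┤
│↓ ↲│   │↑│↓│ │ │
│ ┌─┴───┤ │ └─┤ │
│↓│  ↱ ↓│↑│↳ ↓│ │
│ └─╴ ╷ ╵ ├─╴ ╵ │
│↳ → ↑│↳ ↑│  ↳ B│
└─────┴───┴─────┘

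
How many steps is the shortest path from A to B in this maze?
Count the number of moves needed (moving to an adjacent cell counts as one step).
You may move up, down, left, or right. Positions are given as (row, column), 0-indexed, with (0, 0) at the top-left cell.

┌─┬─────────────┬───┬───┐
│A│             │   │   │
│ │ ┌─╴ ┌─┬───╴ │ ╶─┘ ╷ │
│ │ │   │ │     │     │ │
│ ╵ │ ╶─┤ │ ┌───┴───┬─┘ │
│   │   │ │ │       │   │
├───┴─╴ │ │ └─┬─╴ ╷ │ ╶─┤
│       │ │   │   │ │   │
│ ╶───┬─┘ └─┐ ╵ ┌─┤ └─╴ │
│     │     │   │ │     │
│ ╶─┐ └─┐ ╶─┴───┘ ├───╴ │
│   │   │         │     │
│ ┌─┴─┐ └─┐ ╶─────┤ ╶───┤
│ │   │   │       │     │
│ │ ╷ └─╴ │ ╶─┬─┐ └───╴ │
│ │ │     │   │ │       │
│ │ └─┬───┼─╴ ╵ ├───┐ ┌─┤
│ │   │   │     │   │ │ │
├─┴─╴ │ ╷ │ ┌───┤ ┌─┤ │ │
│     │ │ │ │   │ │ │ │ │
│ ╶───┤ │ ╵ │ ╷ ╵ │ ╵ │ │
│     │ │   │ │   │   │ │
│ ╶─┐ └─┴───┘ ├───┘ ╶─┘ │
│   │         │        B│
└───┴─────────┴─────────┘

Using BFS to find shortest path:
Start: (0, 0), End: (11, 11)
Path found:
(0,0) → (1,0) → (2,0) → (2,1) → (1,1) → (0,1) → (0,2) → (0,3) → (0,4) → (0,5) → (0,6) → (0,7) → (1,7) → (1,6) → (1,5) → (2,5) → (3,5) → (3,6) → (4,6) → (4,7) → (3,7) → (3,8) → (2,8) → (2,9) → (3,9) → (4,9) → (4,10) → (4,11) → (5,11) → (5,10) → (5,9) → (6,9) → (6,10) → (6,11) → (7,11) → (7,10) → (8,10) → (9,10) → (10,10) → (10,9) → (11,9) → (11,10) → (11,11)
Number of steps: 42

Solution:

┌─┬─────────────┬───┬───┐
│A│↱ → → → → → ↓│   │   │
│ │ ┌─╴ ┌─┬───╴ │ ╶─┘ ╷ │
│↓│↑│   │ │↓ ← ↲│     │ │
│ ╵ │ ╶─┤ │ ┌───┴───┬─┘ │
│↳ ↑│   │ │↓│    ↱ ↓│   │
├───┴─╴ │ │ └─┬─╴ ╷ │ ╶─┤
│       │ │↳ ↓│↱ ↑│↓│   │
│ ╶───┬─┘ └─┐ ╵ ┌─┤ └─╴ │
│     │     │↳ ↑│ │↳ → ↓│
│ ╶─┐ └─┐ ╶─┴───┘ ├───╴ │
│   │   │         │↓ ← ↲│
│ ┌─┴─┐ └─┐ ╶─────┤ ╶───┤
│ │   │   │       │↳ → ↓│
│ │ ╷ └─╴ │ ╶─┬─┐ └───╴ │
│ │ │     │   │ │    ↓ ↲│
│ │ └─┬───┼─╴ ╵ ├───┐ ┌─┤
│ │   │   │     │   │↓│ │
├─┴─╴ │ ╷ │ ┌───┤ ┌─┤ │ │
│     │ │ │ │   │ │ │↓│ │
│ ╶───┤ │ ╵ │ ╷ ╵ │ ╵ │ │
│     │ │   │ │   │↓ ↲│ │
│ ╶─┐ └─┴───┘ ├───┘ ╶─┘ │
│   │         │    ↳ → B│
└───┴─────────┴─────────┘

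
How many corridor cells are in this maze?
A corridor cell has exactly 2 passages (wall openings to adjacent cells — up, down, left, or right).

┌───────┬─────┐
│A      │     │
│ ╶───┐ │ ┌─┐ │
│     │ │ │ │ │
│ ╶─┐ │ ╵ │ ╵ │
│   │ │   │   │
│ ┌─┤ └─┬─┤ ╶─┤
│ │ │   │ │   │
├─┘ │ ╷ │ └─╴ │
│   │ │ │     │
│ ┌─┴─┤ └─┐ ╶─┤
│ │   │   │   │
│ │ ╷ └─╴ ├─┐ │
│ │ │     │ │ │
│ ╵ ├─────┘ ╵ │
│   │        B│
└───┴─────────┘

Counting cells with exactly 2 passages:
Total corridor cells: 42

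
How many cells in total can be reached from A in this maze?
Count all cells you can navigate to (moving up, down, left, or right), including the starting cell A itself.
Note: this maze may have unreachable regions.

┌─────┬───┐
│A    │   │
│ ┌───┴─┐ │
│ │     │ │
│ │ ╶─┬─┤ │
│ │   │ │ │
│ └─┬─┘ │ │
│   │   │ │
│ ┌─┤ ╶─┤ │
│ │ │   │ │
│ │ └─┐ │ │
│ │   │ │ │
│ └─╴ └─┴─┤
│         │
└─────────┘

Using BFS/flood-fill to find all reachable cells from A:
Maze size: 7 × 5 = 35 total cells
18 cell(s) are walled off and cannot be reached from A.
Reachable cells: 17

Reachable region (· marks reachable cells):

┌─────┬───┐
│A · ·│   │
│ ┌───┴─┐ │
│·│     │ │
│ │ ╶─┬─┤ │
│·│   │ │ │
│ └─┬─┘ │ │
│· ·│   │ │
│ ┌─┤ ╶─┤ │
│·│·│   │ │
│ │ └─┐ │ │
│·│· ·│ │ │
│ └─╴ └─┴─┤
│· · · · ·│
└─────────┘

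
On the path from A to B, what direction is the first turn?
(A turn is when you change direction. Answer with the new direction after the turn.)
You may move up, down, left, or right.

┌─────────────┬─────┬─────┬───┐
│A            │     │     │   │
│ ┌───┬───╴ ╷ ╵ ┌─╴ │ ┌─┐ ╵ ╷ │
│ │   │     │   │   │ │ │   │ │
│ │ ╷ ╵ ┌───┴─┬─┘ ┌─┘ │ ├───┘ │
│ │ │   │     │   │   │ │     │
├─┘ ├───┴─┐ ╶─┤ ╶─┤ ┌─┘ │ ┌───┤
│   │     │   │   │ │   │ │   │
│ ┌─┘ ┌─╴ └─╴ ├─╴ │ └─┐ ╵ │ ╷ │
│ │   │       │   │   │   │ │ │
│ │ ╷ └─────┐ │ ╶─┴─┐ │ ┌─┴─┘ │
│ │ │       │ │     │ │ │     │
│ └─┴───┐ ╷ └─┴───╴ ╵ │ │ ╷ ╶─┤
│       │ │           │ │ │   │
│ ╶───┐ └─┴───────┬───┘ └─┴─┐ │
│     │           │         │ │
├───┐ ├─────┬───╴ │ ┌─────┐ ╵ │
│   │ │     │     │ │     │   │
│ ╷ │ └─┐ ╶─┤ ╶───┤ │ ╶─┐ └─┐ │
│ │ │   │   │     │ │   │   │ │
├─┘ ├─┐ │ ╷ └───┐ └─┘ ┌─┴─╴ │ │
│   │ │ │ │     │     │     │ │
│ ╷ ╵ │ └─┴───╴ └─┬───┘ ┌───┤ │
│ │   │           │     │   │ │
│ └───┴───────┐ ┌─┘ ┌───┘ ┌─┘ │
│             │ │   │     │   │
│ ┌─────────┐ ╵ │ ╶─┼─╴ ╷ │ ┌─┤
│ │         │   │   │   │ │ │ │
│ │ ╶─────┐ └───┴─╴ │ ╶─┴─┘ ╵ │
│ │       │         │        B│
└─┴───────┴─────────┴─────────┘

Directions: right, right, right, right, right, right, down, right, up, right, right, down, left, down, left, down, right, down, left, down, right, right, down, right, up, up, left, up, up, right, up, up, right, right, down, right, up, right, down, down, left, left, down, down, left, down, down, down, right, right, down, right, down, down, down, down, left, down, down, right
First turn direction: down

Solution:

┌─────────────┬─────┬─────┬───┐
│A → → → → → ↓│↱ → ↓│↱ → ↓│↱ ↓│
│ ┌───┬───╴ ╷ ╵ ┌─╴ │ ┌─┐ ╵ ╷ │
│ │   │     │↳ ↑│↓ ↲│↑│ │↳ ↑│↓│
│ │ ╷ ╵ ┌───┴─┬─┘ ┌─┘ │ ├───┘ │
│ │ │   │     │↓ ↲│↱ ↑│ │↓ ← ↲│
├─┘ ├───┴─┐ ╶─┤ ╶─┤ ┌─┘ │ ┌───┤
│   │     │   │↳ ↓│↑│   │↓│   │
│ ┌─┘ ┌─╴ └─╴ ├─╴ │ └─┐ ╵ │ ╷ │
│ │   │       │↓ ↲│↑ ↰│↓ ↲│ │ │
│ │ ╷ └─────┐ │ ╶─┴─┐ │ ┌─┴─┘ │
│ │ │       │ │↳ → ↓│↑│↓│     │
│ └─┴───┐ ╷ └─┴───╴ ╵ │ │ ╷ ╶─┤
│       │ │        ↳ ↑│↓│ │   │
│ ╶───┐ └─┴───────┬───┘ └─┴─┐ │
│     │           │    ↳ → ↓│ │
├───┐ ├─────┬───╴ │ ┌─────┐ ╵ │
│   │ │     │     │ │     │↳ ↓│
│ ╷ │ └─┐ ╶─┤ ╶───┤ │ ╶─┐ └─┐ │
│ │ │   │   │     │ │   │   │↓│
├─┘ ├─┐ │ ╷ └───┐ └─┘ ┌─┴─╴ │ │
│   │ │ │ │     │     │     │↓│
│ ╷ ╵ │ └─┴───╴ └─┬───┘ ┌───┤ │
│ │   │           │     │   │↓│
│ └───┴───────┐ ┌─┘ ┌───┘ ┌─┘ │
│             │ │   │     │↓ ↲│
│ ┌─────────┐ ╵ │ ╶─┼─╴ ╷ │ ┌─┤
│ │         │   │   │   │ │↓│ │
│ │ ╶─────┐ └───┴─╴ │ ╶─┴─┘ ╵ │
│ │       │         │      ↳ B│
└─┴───────┴─────────┴─────────┘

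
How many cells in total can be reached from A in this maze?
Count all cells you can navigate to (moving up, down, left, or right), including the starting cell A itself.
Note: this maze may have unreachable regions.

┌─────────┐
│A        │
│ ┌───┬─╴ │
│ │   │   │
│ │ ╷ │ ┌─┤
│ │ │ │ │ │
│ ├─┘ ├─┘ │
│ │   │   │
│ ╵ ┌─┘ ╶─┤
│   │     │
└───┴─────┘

Using BFS/flood-fill to find all reachable cells from A:
Maze size: 5 × 5 = 25 total cells
6 cell(s) are walled off and cannot be reached from A.
Reachable cells: 19

Reachable region (· marks reachable cells):

┌─────────┐
│A · · · ·│
│ ┌───┬─╴ │
│·│· ·│· ·│
│ │ ╷ │ ┌─┤
│·│·│·│·│ │
│ ├─┘ ├─┘ │
│·│· ·│   │
│ ╵ ┌─┘ ╶─┤
│· ·│     │
└───┴─────┘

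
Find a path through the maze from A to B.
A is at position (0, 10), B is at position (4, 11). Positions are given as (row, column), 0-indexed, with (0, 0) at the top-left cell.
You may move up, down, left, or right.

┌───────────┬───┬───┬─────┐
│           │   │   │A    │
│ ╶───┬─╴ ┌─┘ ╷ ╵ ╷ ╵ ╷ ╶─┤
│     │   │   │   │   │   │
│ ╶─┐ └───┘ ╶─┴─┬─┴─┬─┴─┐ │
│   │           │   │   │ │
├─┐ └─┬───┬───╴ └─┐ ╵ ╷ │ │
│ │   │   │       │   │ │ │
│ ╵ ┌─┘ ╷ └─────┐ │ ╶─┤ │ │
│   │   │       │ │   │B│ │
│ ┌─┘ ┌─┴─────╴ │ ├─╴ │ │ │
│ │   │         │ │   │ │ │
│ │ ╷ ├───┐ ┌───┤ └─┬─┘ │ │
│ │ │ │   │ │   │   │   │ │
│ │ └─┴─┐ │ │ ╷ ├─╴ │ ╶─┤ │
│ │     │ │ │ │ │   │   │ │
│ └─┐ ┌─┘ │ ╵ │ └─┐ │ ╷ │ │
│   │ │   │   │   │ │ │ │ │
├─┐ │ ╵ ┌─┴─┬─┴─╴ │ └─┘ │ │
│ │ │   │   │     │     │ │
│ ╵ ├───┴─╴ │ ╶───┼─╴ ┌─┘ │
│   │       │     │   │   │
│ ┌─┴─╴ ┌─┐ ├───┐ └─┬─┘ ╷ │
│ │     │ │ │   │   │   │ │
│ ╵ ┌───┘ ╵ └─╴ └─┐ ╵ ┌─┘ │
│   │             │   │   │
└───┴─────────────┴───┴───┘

Finding the shortest path from (0, 10) to (4, 11):
Path length: 31 steps
Directions: down → left → up → left → down → left → up → left → down → left → down → right → right → down → right → down → down → down → right → down → down → down → right → right → up → up → left → up → right → up → up

Solution:

┌───────────┬───┬───┬─────┐
│           │↓ ↰│↓ ↰│A    │
│ ╶───┬─╴ ┌─┘ ╷ ╵ ╷ ╵ ╷ ╶─┤
│     │   │↓ ↲│↑ ↲│↑ ↲│   │
│ ╶─┐ └───┘ ╶─┴─┬─┴─┬─┴─┐ │
│   │      ↳ → ↓│   │   │ │
├─┐ └─┬───┬───╴ └─┐ ╵ ╷ │ │
│ │   │   │    ↳ ↓│   │ │ │
│ ╵ ┌─┘ ╷ └─────┐ │ ╶─┤ │ │
│   │   │       │↓│   │B│ │
│ ┌─┘ ┌─┴─────╴ │ ├─╴ │ │ │
│ │   │         │↓│   │↑│ │
│ │ ╷ ├───┐ ┌───┤ └─┬─┘ │ │
│ │ │ │   │ │   │↳ ↓│↱ ↑│ │
│ │ └─┴─┐ │ │ ╷ ├─╴ │ ╶─┤ │
│ │     │ │ │ │ │  ↓│↑ ↰│ │
│ └─┐ ┌─┘ │ ╵ │ └─┐ │ ╷ │ │
│   │ │   │   │   │↓│ │↑│ │
├─┐ │ ╵ ┌─┴─┬─┴─╴ │ └─┘ │ │
│ │ │   │   │     │↳ → ↑│ │
│ ╵ ├───┴─╴ │ ╶───┼─╴ ┌─┘ │
│   │       │     │   │   │
│ ┌─┴─╴ ┌─┐ ├───┐ └─┬─┘ ╷ │
│ │     │ │ │   │   │   │ │
│ ╵ ┌───┘ ╵ └─╴ └─┐ ╵ ┌─┘ │
│   │             │   │   │
└───┴─────────────┴───┴───┘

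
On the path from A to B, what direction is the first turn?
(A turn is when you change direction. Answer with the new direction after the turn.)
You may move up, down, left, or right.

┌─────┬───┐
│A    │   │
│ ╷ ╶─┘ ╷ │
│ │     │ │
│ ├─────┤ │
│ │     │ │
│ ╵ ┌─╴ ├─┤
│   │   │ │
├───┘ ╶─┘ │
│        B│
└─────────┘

Directions: down, down, down, right, up, right, right, down, left, down, right, right
First turn direction: right

Solution:

┌─────┬───┐
│A    │   │
│ ╷ ╶─┘ ╷ │
│↓│     │ │
│ ├─────┤ │
│↓│↱ → ↓│ │
│ ╵ ┌─╴ ├─┤
│↳ ↑│↓ ↲│ │
├───┘ ╶─┘ │
│    ↳ → B│
└─────────┘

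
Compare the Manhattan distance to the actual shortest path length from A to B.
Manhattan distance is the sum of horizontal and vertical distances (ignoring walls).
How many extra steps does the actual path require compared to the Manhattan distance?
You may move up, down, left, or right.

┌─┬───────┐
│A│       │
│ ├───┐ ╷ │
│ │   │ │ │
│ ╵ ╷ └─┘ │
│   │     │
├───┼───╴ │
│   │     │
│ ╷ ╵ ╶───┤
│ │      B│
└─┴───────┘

Manhattan distance: |4 - 0| + |4 - 0| = 8
Actual path length: 14
Extra steps: 14 - 8 = 6

Solution:

┌─┬───────┐
│A│       │
│ ├───┐ ╷ │
│↓│↱ ↓│ │ │
│ ╵ ╷ └─┘ │
│↳ ↑│↳ → ↓│
├───┼───╴ │
│   │↓ ← ↲│
│ ╷ ╵ ╶───┤
│ │  ↳ → B│
└─┴───────┘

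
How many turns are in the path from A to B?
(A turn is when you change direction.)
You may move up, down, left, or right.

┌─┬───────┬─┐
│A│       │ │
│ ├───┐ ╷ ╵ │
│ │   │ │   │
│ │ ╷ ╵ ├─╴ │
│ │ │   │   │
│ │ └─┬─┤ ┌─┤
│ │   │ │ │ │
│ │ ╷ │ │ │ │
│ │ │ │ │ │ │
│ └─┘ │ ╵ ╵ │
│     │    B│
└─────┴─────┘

Directions: down, down, down, down, down, right, right, up, up, left, up, up, right, down, right, up, up, right, down, right, down, left, down, down, down, right
Number of turns: 15

Solution:

┌─┬───────┬─┐
│A│    ↱ ↓│ │
│ ├───┐ ╷ ╵ │
│↓│↱ ↓│↑│↳ ↓│
│ │ ╷ ╵ ├─╴ │
│↓│↑│↳ ↑│↓ ↲│
│ │ └─┬─┤ ┌─┤
│↓│↑ ↰│ │↓│ │
│ │ ╷ │ │ │ │
│↓│ │↑│ │↓│ │
│ └─┘ │ ╵ ╵ │
│↳ → ↑│  ↳ B│
└─────┴─────┘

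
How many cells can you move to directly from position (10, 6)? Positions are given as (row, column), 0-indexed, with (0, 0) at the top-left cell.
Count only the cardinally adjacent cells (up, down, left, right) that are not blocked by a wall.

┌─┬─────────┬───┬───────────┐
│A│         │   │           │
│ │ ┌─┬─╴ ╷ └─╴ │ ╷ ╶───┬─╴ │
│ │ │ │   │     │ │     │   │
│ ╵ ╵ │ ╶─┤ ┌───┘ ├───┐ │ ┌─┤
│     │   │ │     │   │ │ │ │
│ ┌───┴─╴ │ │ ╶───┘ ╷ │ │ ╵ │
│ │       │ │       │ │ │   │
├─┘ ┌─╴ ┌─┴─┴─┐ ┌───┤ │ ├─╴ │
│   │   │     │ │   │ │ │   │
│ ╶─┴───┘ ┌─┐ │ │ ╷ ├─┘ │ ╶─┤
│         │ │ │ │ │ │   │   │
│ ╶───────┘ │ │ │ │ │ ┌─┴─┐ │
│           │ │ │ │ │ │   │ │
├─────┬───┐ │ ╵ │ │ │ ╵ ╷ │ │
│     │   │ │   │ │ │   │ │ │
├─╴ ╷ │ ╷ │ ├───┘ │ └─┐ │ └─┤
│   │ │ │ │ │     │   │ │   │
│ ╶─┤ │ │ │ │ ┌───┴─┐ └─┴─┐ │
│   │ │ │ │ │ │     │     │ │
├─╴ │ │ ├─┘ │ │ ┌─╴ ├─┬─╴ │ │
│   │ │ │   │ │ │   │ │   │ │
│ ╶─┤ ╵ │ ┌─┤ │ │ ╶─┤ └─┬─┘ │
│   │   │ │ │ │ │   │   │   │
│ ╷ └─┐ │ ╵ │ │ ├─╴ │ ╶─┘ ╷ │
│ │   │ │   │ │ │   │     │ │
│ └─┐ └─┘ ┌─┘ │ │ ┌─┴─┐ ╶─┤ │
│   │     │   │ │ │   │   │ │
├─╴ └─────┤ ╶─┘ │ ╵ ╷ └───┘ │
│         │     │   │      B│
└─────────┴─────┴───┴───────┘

Checking passable neighbors of (10, 6):
Neighbors: (9, 6), (11, 6)
Count: 2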